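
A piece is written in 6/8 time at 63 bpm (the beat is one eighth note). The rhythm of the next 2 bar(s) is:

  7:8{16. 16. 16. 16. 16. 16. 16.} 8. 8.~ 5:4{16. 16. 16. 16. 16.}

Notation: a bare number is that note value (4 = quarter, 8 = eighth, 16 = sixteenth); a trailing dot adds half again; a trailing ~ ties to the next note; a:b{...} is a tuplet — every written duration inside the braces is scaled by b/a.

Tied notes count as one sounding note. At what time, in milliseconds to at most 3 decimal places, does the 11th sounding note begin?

note 11 onset = 51/5b = 9714.286ms

1. 0.0ms @ 0 + 816.327ms (6/7)
2. 816.327ms @ 6/7 + 816.327ms (6/7)
3. 1632.653ms @ 12/7 + 816.327ms (6/7)
4. 2448.98ms @ 18/7 + 816.327ms (6/7)
5. 3265.306ms @ 24/7 + 816.327ms (6/7)
6. 4081.633ms @ 30/7 + 816.327ms (6/7)
7. 4897.959ms @ 36/7 + 816.327ms (6/7)
8. 5714.286ms @ 6 + 1428.571ms (3/2)
9. 7142.857ms @ 15/2 + 2000.0ms (21/10)
10. 9142.857ms @ 48/5 + 571.429ms (3/5)
11. 9714.286ms @ 51/5 + 571.429ms (3/5)
12. 10285.714ms @ 54/5 + 571.429ms (3/5)
13. 10857.143ms @ 57/5 + 571.429ms (3/5)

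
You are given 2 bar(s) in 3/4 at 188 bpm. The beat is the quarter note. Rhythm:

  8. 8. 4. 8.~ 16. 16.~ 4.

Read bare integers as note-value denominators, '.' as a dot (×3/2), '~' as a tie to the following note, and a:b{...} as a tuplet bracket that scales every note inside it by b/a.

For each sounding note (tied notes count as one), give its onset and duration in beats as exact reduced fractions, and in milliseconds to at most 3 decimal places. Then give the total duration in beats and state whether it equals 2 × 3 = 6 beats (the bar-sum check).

1) 0.0ms=0b +239.362ms=3/4b
2) 239.362ms=3/4b +239.362ms=3/4b
3) 478.723ms=3/2b +478.723ms=3/2b
4) 957.447ms=3b +359.043ms=9/8b
5) 1316.489ms=33/8b +598.404ms=15/8b
Σ=6b of 6 (188bpm 3/4) — PASS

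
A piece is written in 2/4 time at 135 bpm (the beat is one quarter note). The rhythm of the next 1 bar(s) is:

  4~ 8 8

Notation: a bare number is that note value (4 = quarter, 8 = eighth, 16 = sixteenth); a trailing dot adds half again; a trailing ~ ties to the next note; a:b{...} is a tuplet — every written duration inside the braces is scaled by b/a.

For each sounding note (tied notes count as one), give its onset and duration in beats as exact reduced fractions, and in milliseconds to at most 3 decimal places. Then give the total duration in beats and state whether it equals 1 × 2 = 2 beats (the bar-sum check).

1) 0.0ms=0b +666.667ms=3/2b
2) 666.667ms=3/2b +222.222ms=1/2b
Σ=2b of 2 (135bpm 2/4) — PASS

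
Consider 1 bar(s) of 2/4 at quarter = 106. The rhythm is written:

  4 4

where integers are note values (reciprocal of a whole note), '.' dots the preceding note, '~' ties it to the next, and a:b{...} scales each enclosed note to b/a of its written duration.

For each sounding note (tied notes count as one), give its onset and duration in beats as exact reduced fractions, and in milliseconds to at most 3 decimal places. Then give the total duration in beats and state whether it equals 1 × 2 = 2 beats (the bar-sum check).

1) 0.0ms=0b +566.038ms=1b
2) 566.038ms=1b +566.038ms=1b
Σ=2b of 2 (106bpm 2/4) — PASS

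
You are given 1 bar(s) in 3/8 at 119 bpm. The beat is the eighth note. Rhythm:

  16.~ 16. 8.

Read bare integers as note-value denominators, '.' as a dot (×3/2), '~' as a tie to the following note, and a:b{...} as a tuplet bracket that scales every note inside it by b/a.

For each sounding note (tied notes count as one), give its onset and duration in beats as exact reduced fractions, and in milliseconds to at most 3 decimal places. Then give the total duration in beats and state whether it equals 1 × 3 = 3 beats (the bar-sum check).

1) 0.0ms=0b +756.303ms=3/2b
2) 756.303ms=3/2b +756.303ms=3/2b
Σ=3b of 3 (119bpm 3/8) — PASS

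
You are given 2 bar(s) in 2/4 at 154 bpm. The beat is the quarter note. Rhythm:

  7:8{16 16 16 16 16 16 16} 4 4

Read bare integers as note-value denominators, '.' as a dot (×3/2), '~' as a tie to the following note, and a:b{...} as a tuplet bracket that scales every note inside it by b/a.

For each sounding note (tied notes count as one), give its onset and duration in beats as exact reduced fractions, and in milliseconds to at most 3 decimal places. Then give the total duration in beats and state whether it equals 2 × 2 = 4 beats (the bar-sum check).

1) 0.0ms=0b +111.317ms=2/7b
2) 111.317ms=2/7b +111.317ms=2/7b
3) 222.635ms=4/7b +111.317ms=2/7b
4) 333.952ms=6/7b +111.317ms=2/7b
5) 445.269ms=8/7b +111.317ms=2/7b
6) 556.586ms=10/7b +111.317ms=2/7b
7) 667.904ms=12/7b +111.317ms=2/7b
8) 779.221ms=2b +389.61ms=1b
9) 1168.831ms=3b +389.61ms=1b
Σ=4b of 4 (154bpm 2/4) — PASS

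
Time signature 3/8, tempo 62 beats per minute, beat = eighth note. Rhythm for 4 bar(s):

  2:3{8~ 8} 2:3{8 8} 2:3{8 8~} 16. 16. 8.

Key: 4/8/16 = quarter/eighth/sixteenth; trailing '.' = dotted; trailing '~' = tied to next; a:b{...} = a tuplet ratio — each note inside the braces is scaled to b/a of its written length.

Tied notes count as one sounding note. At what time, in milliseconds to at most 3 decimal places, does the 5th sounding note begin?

note 5 onset = 15/2b = 7258.065ms

1. 0.0ms @ 0 + 2903.226ms (3)
2. 2903.226ms @ 3 + 1451.613ms (3/2)
3. 4354.839ms @ 9/2 + 1451.613ms (3/2)
4. 5806.452ms @ 6 + 1451.613ms (3/2)
5. 7258.065ms @ 15/2 + 2177.419ms (9/4)
6. 9435.484ms @ 39/4 + 725.806ms (3/4)
7. 10161.29ms @ 21/2 + 1451.613ms (3/2)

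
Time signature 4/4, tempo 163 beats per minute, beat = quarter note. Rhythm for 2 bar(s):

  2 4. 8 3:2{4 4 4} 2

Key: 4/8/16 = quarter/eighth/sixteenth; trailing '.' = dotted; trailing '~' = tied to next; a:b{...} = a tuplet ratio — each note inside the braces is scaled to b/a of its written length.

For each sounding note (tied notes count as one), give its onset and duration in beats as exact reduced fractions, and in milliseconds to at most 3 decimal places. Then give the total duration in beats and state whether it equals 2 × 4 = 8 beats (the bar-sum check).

1) 0.0ms=0b +736.196ms=2b
2) 736.196ms=2b +552.147ms=3/2b
3) 1288.344ms=7/2b +184.049ms=1/2b
4) 1472.393ms=4b +245.399ms=2/3b
5) 1717.791ms=14/3b +245.399ms=2/3b
6) 1963.19ms=16/3b +245.399ms=2/3b
7) 2208.589ms=6b +736.196ms=2b
Σ=8b of 8 (163bpm 4/4) — PASS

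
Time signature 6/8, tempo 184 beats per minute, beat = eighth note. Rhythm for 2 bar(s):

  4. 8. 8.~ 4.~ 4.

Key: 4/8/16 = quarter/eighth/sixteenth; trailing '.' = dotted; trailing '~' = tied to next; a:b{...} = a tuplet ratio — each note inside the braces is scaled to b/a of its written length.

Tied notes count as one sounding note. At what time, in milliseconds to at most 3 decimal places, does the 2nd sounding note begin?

1. 0.0ms @ 0 + 978.261ms (3)
2. 978.261ms @ 3 + 489.13ms (3/2)
3. 1467.391ms @ 9/2 + 2445.652ms (15/2)

note 2 onset = 3b = 978.261ms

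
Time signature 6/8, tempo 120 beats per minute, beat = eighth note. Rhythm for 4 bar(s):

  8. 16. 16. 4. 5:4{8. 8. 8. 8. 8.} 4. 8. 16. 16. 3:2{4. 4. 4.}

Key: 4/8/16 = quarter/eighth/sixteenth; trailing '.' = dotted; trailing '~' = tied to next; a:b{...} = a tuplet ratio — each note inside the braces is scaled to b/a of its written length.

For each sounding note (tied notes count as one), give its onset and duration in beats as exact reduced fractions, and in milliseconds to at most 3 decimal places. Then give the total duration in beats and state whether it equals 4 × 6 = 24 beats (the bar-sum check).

1) 0.0ms=0b +750.0ms=3/2b
2) 750.0ms=3/2b +375.0ms=3/4b
3) 1125.0ms=9/4b +375.0ms=3/4b
4) 1500.0ms=3b +1500.0ms=3b
5) 3000.0ms=6b +600.0ms=6/5b
6) 3600.0ms=36/5b +600.0ms=6/5b
7) 4200.0ms=42/5b +600.0ms=6/5b
8) 4800.0ms=48/5b +600.0ms=6/5b
9) 5400.0ms=54/5b +600.0ms=6/5b
10) 6000.0ms=12b +1500.0ms=3b
11) 7500.0ms=15b +750.0ms=3/2b
12) 8250.0ms=33/2b +375.0ms=3/4b
13) 8625.0ms=69/4b +375.0ms=3/4b
14) 9000.0ms=18b +1000.0ms=2b
15) 10000.0ms=20b +1000.0ms=2b
16) 11000.0ms=22b +1000.0ms=2b
Σ=24b of 24 (120bpm 6/8) — PASS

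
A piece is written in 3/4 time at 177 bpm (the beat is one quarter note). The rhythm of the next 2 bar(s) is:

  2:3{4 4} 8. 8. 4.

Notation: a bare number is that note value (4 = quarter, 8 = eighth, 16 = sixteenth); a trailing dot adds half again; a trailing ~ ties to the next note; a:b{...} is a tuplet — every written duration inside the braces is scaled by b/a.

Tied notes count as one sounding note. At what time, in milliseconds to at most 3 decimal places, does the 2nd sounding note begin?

note 2 onset = 3/2b = 508.475ms

1. 0.0ms @ 0 + 508.475ms (3/2)
2. 508.475ms @ 3/2 + 508.475ms (3/2)
3. 1016.949ms @ 3 + 254.237ms (3/4)
4. 1271.186ms @ 15/4 + 254.237ms (3/4)
5. 1525.424ms @ 9/2 + 508.475ms (3/2)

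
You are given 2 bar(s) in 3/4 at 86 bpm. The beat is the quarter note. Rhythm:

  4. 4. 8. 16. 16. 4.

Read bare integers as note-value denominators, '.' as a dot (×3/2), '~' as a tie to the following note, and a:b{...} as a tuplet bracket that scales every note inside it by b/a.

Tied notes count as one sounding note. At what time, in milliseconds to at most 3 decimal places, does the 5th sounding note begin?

note 5 onset = 33/8b = 2877.907ms

1. 0.0ms @ 0 + 1046.512ms (3/2)
2. 1046.512ms @ 3/2 + 1046.512ms (3/2)
3. 2093.023ms @ 3 + 523.256ms (3/4)
4. 2616.279ms @ 15/4 + 261.628ms (3/8)
5. 2877.907ms @ 33/8 + 261.628ms (3/8)
6. 3139.535ms @ 9/2 + 1046.512ms (3/2)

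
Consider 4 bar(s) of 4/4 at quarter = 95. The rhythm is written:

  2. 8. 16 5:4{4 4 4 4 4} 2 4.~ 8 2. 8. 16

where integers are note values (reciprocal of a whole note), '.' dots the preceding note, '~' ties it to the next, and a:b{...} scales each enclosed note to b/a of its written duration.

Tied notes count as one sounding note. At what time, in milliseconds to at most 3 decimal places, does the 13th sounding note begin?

note 13 onset = 63/4b = 9947.368ms

1. 0.0ms @ 0 + 1894.737ms (3)
2. 1894.737ms @ 3 + 473.684ms (3/4)
3. 2368.421ms @ 15/4 + 157.895ms (1/4)
4. 2526.316ms @ 4 + 505.263ms (4/5)
5. 3031.579ms @ 24/5 + 505.263ms (4/5)
6. 3536.842ms @ 28/5 + 505.263ms (4/5)
7. 4042.105ms @ 32/5 + 505.263ms (4/5)
8. 4547.368ms @ 36/5 + 505.263ms (4/5)
9. 5052.632ms @ 8 + 1263.158ms (2)
10. 6315.789ms @ 10 + 1263.158ms (2)
11. 7578.947ms @ 12 + 1894.737ms (3)
12. 9473.684ms @ 15 + 473.684ms (3/4)
13. 9947.368ms @ 63/4 + 157.895ms (1/4)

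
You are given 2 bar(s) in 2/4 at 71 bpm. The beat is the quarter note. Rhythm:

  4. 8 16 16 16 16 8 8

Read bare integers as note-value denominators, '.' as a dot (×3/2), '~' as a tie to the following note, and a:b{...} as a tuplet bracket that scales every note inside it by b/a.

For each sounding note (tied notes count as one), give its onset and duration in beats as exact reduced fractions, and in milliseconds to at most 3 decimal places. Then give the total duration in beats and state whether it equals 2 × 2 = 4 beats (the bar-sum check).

1) 0.0ms=0b +1267.606ms=3/2b
2) 1267.606ms=3/2b +422.535ms=1/2b
3) 1690.141ms=2b +211.268ms=1/4b
4) 1901.408ms=9/4b +211.268ms=1/4b
5) 2112.676ms=5/2b +211.268ms=1/4b
6) 2323.944ms=11/4b +211.268ms=1/4b
7) 2535.211ms=3b +422.535ms=1/2b
8) 2957.746ms=7/2b +422.535ms=1/2b
Σ=4b of 4 (71bpm 2/4) — PASS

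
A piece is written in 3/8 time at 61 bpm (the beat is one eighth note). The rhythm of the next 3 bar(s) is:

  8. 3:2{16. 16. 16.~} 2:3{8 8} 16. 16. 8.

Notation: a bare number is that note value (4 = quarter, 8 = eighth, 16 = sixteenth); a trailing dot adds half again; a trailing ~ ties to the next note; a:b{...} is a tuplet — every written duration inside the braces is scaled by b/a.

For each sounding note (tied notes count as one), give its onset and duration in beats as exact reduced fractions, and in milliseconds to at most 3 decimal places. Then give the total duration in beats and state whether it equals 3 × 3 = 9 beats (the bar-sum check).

1) 0.0ms=0b +1475.41ms=3/2b
2) 1475.41ms=3/2b +491.803ms=1/2b
3) 1967.213ms=2b +491.803ms=1/2b
4) 2459.016ms=5/2b +1967.213ms=2b
5) 4426.23ms=9/2b +1475.41ms=3/2b
6) 5901.639ms=6b +737.705ms=3/4b
7) 6639.344ms=27/4b +737.705ms=3/4b
8) 7377.049ms=15/2b +1475.41ms=3/2b
Σ=9b of 9 (61bpm 3/8) — PASS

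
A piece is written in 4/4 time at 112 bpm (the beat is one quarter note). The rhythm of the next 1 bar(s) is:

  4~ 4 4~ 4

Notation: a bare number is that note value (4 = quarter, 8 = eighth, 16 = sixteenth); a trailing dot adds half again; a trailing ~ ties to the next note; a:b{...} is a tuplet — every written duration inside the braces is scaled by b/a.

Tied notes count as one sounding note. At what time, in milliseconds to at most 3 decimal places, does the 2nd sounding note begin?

1. 0.0ms @ 0 + 1071.429ms (2)
2. 1071.429ms @ 2 + 1071.429ms (2)

note 2 onset = 2b = 1071.429ms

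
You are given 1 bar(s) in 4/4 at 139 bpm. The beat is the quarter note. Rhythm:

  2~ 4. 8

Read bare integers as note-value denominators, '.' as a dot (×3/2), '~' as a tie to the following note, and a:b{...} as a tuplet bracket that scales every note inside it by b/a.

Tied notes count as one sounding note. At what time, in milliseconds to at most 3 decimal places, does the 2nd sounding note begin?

note 2 onset = 7/2b = 1510.791ms

1. 0.0ms @ 0 + 1510.791ms (7/2)
2. 1510.791ms @ 7/2 + 215.827ms (1/2)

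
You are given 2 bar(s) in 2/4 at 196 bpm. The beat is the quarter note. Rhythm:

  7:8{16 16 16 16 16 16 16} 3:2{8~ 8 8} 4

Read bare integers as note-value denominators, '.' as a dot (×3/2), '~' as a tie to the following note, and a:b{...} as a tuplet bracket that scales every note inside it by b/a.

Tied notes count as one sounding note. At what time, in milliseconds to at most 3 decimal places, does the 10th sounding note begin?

note 10 onset = 3b = 918.367ms

1. 0.0ms @ 0 + 87.464ms (2/7)
2. 87.464ms @ 2/7 + 87.464ms (2/7)
3. 174.927ms @ 4/7 + 87.464ms (2/7)
4. 262.391ms @ 6/7 + 87.464ms (2/7)
5. 349.854ms @ 8/7 + 87.464ms (2/7)
6. 437.318ms @ 10/7 + 87.464ms (2/7)
7. 524.781ms @ 12/7 + 87.464ms (2/7)
8. 612.245ms @ 2 + 204.082ms (2/3)
9. 816.327ms @ 8/3 + 102.041ms (1/3)
10. 918.367ms @ 3 + 306.122ms (1)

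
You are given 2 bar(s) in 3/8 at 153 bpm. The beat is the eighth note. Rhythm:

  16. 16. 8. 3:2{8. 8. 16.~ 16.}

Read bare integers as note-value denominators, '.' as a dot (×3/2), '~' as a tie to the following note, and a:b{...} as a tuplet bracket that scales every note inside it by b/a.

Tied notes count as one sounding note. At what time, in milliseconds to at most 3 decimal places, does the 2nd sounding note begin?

note 2 onset = 3/4b = 294.118ms

1. 0.0ms @ 0 + 294.118ms (3/4)
2. 294.118ms @ 3/4 + 294.118ms (3/4)
3. 588.235ms @ 3/2 + 588.235ms (3/2)
4. 1176.471ms @ 3 + 392.157ms (1)
5. 1568.627ms @ 4 + 392.157ms (1)
6. 1960.784ms @ 5 + 392.157ms (1)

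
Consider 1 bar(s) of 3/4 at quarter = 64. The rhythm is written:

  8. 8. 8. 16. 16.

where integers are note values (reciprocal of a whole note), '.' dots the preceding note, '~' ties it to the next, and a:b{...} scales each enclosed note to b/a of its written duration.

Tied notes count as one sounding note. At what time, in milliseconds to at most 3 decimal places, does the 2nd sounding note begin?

note 2 onset = 3/4b = 703.125ms

1. 0.0ms @ 0 + 703.125ms (3/4)
2. 703.125ms @ 3/4 + 703.125ms (3/4)
3. 1406.25ms @ 3/2 + 703.125ms (3/4)
4. 2109.375ms @ 9/4 + 351.562ms (3/8)
5. 2460.938ms @ 21/8 + 351.562ms (3/8)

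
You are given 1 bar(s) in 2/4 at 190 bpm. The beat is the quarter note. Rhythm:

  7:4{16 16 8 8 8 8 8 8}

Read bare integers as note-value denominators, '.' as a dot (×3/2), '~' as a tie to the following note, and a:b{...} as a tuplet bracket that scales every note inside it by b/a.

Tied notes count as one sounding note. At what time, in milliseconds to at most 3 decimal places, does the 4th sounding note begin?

note 4 onset = 4/7b = 180.451ms

1. 0.0ms @ 0 + 45.113ms (1/7)
2. 45.113ms @ 1/7 + 45.113ms (1/7)
3. 90.226ms @ 2/7 + 90.226ms (2/7)
4. 180.451ms @ 4/7 + 90.226ms (2/7)
5. 270.677ms @ 6/7 + 90.226ms (2/7)
6. 360.902ms @ 8/7 + 90.226ms (2/7)
7. 451.128ms @ 10/7 + 90.226ms (2/7)
8. 541.353ms @ 12/7 + 90.226ms (2/7)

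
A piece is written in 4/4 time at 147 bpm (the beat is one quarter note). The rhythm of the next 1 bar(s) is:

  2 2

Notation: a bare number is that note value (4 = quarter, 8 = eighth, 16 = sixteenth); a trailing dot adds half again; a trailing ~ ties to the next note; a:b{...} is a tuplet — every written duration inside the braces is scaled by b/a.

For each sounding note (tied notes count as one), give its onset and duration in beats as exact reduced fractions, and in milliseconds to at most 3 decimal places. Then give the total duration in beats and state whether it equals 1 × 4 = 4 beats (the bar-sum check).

1) 0.0ms=0b +816.327ms=2b
2) 816.327ms=2b +816.327ms=2b
Σ=4b of 4 (147bpm 4/4) — PASS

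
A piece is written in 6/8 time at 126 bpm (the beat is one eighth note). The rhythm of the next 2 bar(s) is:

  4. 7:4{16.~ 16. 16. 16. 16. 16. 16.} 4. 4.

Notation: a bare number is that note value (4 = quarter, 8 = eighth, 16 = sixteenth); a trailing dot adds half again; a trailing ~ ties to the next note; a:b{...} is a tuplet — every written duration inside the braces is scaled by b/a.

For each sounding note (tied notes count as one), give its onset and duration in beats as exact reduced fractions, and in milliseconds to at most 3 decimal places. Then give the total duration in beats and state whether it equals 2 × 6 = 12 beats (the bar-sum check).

1) 0.0ms=0b +1428.571ms=3b
2) 1428.571ms=3b +408.163ms=6/7b
3) 1836.735ms=27/7b +204.082ms=3/7b
4) 2040.816ms=30/7b +204.082ms=3/7b
5) 2244.898ms=33/7b +204.082ms=3/7b
6) 2448.98ms=36/7b +204.082ms=3/7b
7) 2653.061ms=39/7b +204.082ms=3/7b
8) 2857.143ms=6b +1428.571ms=3b
9) 4285.714ms=9b +1428.571ms=3b
Σ=12b of 12 (126bpm 6/8) — PASS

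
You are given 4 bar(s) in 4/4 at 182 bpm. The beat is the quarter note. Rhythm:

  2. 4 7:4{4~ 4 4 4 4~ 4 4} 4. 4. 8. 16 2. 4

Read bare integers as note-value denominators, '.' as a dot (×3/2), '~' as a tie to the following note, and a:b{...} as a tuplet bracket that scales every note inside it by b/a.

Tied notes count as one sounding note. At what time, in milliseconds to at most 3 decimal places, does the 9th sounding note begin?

1. 0.0ms @ 0 + 989.011ms (3)
2. 989.011ms @ 3 + 329.67ms (1)
3. 1318.681ms @ 4 + 376.766ms (8/7)
4. 1695.447ms @ 36/7 + 188.383ms (4/7)
5. 1883.83ms @ 40/7 + 188.383ms (4/7)
6. 2072.214ms @ 44/7 + 376.766ms (8/7)
7. 2448.98ms @ 52/7 + 188.383ms (4/7)
8. 2637.363ms @ 8 + 494.505ms (3/2)
9. 3131.868ms @ 19/2 + 494.505ms (3/2)
10. 3626.374ms @ 11 + 247.253ms (3/4)
11. 3873.626ms @ 47/4 + 82.418ms (1/4)
12. 3956.044ms @ 12 + 989.011ms (3)
13. 4945.055ms @ 15 + 329.67ms (1)

note 9 onset = 19/2b = 3131.868ms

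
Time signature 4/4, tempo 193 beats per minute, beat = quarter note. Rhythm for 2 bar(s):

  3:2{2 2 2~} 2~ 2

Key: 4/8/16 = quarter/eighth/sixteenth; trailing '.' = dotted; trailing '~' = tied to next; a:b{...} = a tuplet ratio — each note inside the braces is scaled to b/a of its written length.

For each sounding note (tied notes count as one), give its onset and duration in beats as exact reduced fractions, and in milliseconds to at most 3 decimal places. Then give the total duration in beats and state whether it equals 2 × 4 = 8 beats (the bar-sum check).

1) 0.0ms=0b +414.508ms=4/3b
2) 414.508ms=4/3b +414.508ms=4/3b
3) 829.016ms=8/3b +1658.031ms=16/3b
Σ=8b of 8 (193bpm 4/4) — PASS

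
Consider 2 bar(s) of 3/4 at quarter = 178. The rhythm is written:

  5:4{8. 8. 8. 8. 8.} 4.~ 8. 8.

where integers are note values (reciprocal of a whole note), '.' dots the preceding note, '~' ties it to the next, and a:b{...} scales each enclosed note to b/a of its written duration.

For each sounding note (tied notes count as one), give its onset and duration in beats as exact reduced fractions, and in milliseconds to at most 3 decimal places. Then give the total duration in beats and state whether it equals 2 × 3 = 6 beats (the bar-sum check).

1) 0.0ms=0b +202.247ms=3/5b
2) 202.247ms=3/5b +202.247ms=3/5b
3) 404.494ms=6/5b +202.247ms=3/5b
4) 606.742ms=9/5b +202.247ms=3/5b
5) 808.989ms=12/5b +202.247ms=3/5b
6) 1011.236ms=3b +758.427ms=9/4b
7) 1769.663ms=21/4b +252.809ms=3/4b
Σ=6b of 6 (178bpm 3/4) — PASS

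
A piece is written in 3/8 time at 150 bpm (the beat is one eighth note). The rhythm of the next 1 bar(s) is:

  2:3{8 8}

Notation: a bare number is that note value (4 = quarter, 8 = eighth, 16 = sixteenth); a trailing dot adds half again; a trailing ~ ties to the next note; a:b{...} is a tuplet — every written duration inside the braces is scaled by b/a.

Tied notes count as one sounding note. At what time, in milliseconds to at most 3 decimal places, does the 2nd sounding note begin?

1. 0.0ms @ 0 + 600.0ms (3/2)
2. 600.0ms @ 3/2 + 600.0ms (3/2)

note 2 onset = 3/2b = 600.0ms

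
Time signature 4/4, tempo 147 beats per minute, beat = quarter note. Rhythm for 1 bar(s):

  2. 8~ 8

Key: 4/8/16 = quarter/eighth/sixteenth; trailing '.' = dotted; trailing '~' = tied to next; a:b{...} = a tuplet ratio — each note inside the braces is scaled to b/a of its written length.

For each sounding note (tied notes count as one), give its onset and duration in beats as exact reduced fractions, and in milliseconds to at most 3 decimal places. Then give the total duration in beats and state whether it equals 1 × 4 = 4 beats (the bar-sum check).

1) 0.0ms=0b +1224.49ms=3b
2) 1224.49ms=3b +408.163ms=1b
Σ=4b of 4 (147bpm 4/4) — PASS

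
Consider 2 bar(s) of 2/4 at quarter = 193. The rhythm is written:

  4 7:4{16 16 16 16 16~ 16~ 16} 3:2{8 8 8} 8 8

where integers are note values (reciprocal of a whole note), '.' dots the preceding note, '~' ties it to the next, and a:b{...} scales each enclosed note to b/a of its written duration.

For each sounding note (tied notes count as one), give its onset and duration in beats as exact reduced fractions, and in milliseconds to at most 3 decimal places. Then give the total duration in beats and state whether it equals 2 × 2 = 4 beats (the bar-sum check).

1) 0.0ms=0b +310.881ms=1b
2) 310.881ms=1b +44.412ms=1/7b
3) 355.292ms=8/7b +44.412ms=1/7b
4) 399.704ms=9/7b +44.412ms=1/7b
5) 444.115ms=10/7b +44.412ms=1/7b
6) 488.527ms=11/7b +133.235ms=3/7b
7) 621.762ms=2b +103.627ms=1/3b
8) 725.389ms=7/3b +103.627ms=1/3b
9) 829.016ms=8/3b +103.627ms=1/3b
10) 932.642ms=3b +155.44ms=1/2b
11) 1088.083ms=7/2b +155.44ms=1/2b
Σ=4b of 4 (193bpm 2/4) — PASS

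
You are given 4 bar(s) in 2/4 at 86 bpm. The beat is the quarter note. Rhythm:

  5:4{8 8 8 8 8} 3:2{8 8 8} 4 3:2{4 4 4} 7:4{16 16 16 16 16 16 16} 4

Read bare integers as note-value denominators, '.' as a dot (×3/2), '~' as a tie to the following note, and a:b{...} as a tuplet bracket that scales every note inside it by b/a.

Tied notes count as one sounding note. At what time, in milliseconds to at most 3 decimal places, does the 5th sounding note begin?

note 5 onset = 8/5b = 1116.279ms

1. 0.0ms @ 0 + 279.07ms (2/5)
2. 279.07ms @ 2/5 + 279.07ms (2/5)
3. 558.14ms @ 4/5 + 279.07ms (2/5)
4. 837.209ms @ 6/5 + 279.07ms (2/5)
5. 1116.279ms @ 8/5 + 279.07ms (2/5)
6. 1395.349ms @ 2 + 232.558ms (1/3)
7. 1627.907ms @ 7/3 + 232.558ms (1/3)
8. 1860.465ms @ 8/3 + 232.558ms (1/3)
9. 2093.023ms @ 3 + 697.674ms (1)
10. 2790.698ms @ 4 + 465.116ms (2/3)
11. 3255.814ms @ 14/3 + 465.116ms (2/3)
12. 3720.93ms @ 16/3 + 465.116ms (2/3)
13. 4186.047ms @ 6 + 99.668ms (1/7)
14. 4285.714ms @ 43/7 + 99.668ms (1/7)
15. 4385.382ms @ 44/7 + 99.668ms (1/7)
16. 4485.05ms @ 45/7 + 99.668ms (1/7)
17. 4584.718ms @ 46/7 + 99.668ms (1/7)
18. 4684.385ms @ 47/7 + 99.668ms (1/7)
19. 4784.053ms @ 48/7 + 99.668ms (1/7)
20. 4883.721ms @ 7 + 697.674ms (1)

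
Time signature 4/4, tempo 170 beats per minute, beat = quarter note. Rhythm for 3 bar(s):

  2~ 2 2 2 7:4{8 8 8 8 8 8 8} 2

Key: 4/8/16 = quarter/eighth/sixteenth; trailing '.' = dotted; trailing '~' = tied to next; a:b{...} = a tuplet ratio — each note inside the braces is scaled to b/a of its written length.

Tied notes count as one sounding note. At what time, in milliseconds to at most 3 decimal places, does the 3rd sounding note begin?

note 3 onset = 6b = 2117.647ms

1. 0.0ms @ 0 + 1411.765ms (4)
2. 1411.765ms @ 4 + 705.882ms (2)
3. 2117.647ms @ 6 + 705.882ms (2)
4. 2823.529ms @ 8 + 100.84ms (2/7)
5. 2924.37ms @ 58/7 + 100.84ms (2/7)
6. 3025.21ms @ 60/7 + 100.84ms (2/7)
7. 3126.05ms @ 62/7 + 100.84ms (2/7)
8. 3226.891ms @ 64/7 + 100.84ms (2/7)
9. 3327.731ms @ 66/7 + 100.84ms (2/7)
10. 3428.571ms @ 68/7 + 100.84ms (2/7)
11. 3529.412ms @ 10 + 705.882ms (2)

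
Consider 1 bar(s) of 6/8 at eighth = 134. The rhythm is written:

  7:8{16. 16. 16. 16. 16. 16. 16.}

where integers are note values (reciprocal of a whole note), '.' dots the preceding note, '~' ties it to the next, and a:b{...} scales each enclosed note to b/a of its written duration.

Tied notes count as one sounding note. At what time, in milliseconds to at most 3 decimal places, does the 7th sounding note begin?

1. 0.0ms @ 0 + 383.795ms (6/7)
2. 383.795ms @ 6/7 + 383.795ms (6/7)
3. 767.591ms @ 12/7 + 383.795ms (6/7)
4. 1151.386ms @ 18/7 + 383.795ms (6/7)
5. 1535.181ms @ 24/7 + 383.795ms (6/7)
6. 1918.977ms @ 30/7 + 383.795ms (6/7)
7. 2302.772ms @ 36/7 + 383.795ms (6/7)

note 7 onset = 36/7b = 2302.772ms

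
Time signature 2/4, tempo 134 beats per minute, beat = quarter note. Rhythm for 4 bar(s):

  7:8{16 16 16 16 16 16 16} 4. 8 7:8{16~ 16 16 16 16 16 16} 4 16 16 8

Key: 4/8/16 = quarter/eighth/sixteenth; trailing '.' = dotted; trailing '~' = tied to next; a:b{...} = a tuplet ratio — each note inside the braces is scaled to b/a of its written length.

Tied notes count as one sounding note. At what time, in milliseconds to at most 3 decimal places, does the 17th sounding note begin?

note 17 onset = 7b = 3134.328ms

1. 0.0ms @ 0 + 127.932ms (2/7)
2. 127.932ms @ 2/7 + 127.932ms (2/7)
3. 255.864ms @ 4/7 + 127.932ms (2/7)
4. 383.795ms @ 6/7 + 127.932ms (2/7)
5. 511.727ms @ 8/7 + 127.932ms (2/7)
6. 639.659ms @ 10/7 + 127.932ms (2/7)
7. 767.591ms @ 12/7 + 127.932ms (2/7)
8. 895.522ms @ 2 + 671.642ms (3/2)
9. 1567.164ms @ 7/2 + 223.881ms (1/2)
10. 1791.045ms @ 4 + 255.864ms (4/7)
11. 2046.908ms @ 32/7 + 127.932ms (2/7)
12. 2174.84ms @ 34/7 + 127.932ms (2/7)
13. 2302.772ms @ 36/7 + 127.932ms (2/7)
14. 2430.704ms @ 38/7 + 127.932ms (2/7)
15. 2558.635ms @ 40/7 + 127.932ms (2/7)
16. 2686.567ms @ 6 + 447.761ms (1)
17. 3134.328ms @ 7 + 111.94ms (1/4)
18. 3246.269ms @ 29/4 + 111.94ms (1/4)
19. 3358.209ms @ 15/2 + 223.881ms (1/2)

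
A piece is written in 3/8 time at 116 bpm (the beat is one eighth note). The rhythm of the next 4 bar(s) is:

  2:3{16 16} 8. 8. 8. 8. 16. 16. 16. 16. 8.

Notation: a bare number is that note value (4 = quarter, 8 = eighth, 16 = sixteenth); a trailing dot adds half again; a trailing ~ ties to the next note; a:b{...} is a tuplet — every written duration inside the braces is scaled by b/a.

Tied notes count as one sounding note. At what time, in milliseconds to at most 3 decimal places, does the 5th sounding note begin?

note 5 onset = 9/2b = 2327.586ms

1. 0.0ms @ 0 + 387.931ms (3/4)
2. 387.931ms @ 3/4 + 387.931ms (3/4)
3. 775.862ms @ 3/2 + 775.862ms (3/2)
4. 1551.724ms @ 3 + 775.862ms (3/2)
5. 2327.586ms @ 9/2 + 775.862ms (3/2)
6. 3103.448ms @ 6 + 775.862ms (3/2)
7. 3879.31ms @ 15/2 + 387.931ms (3/4)
8. 4267.241ms @ 33/4 + 387.931ms (3/4)
9. 4655.172ms @ 9 + 387.931ms (3/4)
10. 5043.103ms @ 39/4 + 387.931ms (3/4)
11. 5431.034ms @ 21/2 + 775.862ms (3/2)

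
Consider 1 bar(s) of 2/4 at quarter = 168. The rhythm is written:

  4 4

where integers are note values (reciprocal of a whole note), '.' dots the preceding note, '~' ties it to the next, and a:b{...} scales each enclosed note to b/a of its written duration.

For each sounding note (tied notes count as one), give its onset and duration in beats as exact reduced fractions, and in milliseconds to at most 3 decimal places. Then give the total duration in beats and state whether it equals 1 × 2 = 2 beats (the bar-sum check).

1) 0.0ms=0b +357.143ms=1b
2) 357.143ms=1b +357.143ms=1b
Σ=2b of 2 (168bpm 2/4) — PASS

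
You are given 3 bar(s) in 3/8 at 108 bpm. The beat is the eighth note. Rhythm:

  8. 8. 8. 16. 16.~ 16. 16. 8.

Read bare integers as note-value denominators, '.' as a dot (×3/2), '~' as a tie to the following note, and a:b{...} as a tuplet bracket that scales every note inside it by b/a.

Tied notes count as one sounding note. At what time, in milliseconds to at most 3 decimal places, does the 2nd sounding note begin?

1. 0.0ms @ 0 + 833.333ms (3/2)
2. 833.333ms @ 3/2 + 833.333ms (3/2)
3. 1666.667ms @ 3 + 833.333ms (3/2)
4. 2500.0ms @ 9/2 + 416.667ms (3/4)
5. 2916.667ms @ 21/4 + 833.333ms (3/2)
6. 3750.0ms @ 27/4 + 416.667ms (3/4)
7. 4166.667ms @ 15/2 + 833.333ms (3/2)

note 2 onset = 3/2b = 833.333ms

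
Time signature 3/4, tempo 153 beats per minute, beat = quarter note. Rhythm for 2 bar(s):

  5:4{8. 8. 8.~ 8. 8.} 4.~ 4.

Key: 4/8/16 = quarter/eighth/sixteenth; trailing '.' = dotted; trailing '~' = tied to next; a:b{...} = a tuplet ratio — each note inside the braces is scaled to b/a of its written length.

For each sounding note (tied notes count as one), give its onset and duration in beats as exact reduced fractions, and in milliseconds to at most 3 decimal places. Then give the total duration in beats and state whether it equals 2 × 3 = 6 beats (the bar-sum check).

1) 0.0ms=0b +235.294ms=3/5b
2) 235.294ms=3/5b +235.294ms=3/5b
3) 470.588ms=6/5b +470.588ms=6/5b
4) 941.176ms=12/5b +235.294ms=3/5b
5) 1176.471ms=3b +1176.471ms=3b
Σ=6b of 6 (153bpm 3/4) — PASS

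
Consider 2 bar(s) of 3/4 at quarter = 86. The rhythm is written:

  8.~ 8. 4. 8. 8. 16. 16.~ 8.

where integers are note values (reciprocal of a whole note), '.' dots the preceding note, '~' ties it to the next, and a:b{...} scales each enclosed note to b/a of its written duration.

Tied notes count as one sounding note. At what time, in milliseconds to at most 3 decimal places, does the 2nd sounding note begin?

1. 0.0ms @ 0 + 1046.512ms (3/2)
2. 1046.512ms @ 3/2 + 1046.512ms (3/2)
3. 2093.023ms @ 3 + 523.256ms (3/4)
4. 2616.279ms @ 15/4 + 523.256ms (3/4)
5. 3139.535ms @ 9/2 + 261.628ms (3/8)
6. 3401.163ms @ 39/8 + 784.884ms (9/8)

note 2 onset = 3/2b = 1046.512ms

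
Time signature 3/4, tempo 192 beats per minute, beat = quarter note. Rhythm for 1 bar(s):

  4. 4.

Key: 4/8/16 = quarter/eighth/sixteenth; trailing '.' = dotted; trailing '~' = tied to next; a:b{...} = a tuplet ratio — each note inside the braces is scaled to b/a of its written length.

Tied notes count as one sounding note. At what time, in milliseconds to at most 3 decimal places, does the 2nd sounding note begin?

1. 0.0ms @ 0 + 468.75ms (3/2)
2. 468.75ms @ 3/2 + 468.75ms (3/2)

note 2 onset = 3/2b = 468.75ms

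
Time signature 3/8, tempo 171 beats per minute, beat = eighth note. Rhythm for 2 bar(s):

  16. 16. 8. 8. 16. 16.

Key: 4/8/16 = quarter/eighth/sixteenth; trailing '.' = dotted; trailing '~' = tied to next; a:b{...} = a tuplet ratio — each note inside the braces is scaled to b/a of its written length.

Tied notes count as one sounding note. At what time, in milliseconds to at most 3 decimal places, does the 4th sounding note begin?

note 4 onset = 3b = 1052.632ms

1. 0.0ms @ 0 + 263.158ms (3/4)
2. 263.158ms @ 3/4 + 263.158ms (3/4)
3. 526.316ms @ 3/2 + 526.316ms (3/2)
4. 1052.632ms @ 3 + 526.316ms (3/2)
5. 1578.947ms @ 9/2 + 263.158ms (3/4)
6. 1842.105ms @ 21/4 + 263.158ms (3/4)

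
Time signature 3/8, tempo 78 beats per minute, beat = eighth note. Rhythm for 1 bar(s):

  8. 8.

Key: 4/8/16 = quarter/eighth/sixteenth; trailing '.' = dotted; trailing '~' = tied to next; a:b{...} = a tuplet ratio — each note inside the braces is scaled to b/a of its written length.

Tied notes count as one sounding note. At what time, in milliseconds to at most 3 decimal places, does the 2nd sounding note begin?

note 2 onset = 3/2b = 1153.846ms

1. 0.0ms @ 0 + 1153.846ms (3/2)
2. 1153.846ms @ 3/2 + 1153.846ms (3/2)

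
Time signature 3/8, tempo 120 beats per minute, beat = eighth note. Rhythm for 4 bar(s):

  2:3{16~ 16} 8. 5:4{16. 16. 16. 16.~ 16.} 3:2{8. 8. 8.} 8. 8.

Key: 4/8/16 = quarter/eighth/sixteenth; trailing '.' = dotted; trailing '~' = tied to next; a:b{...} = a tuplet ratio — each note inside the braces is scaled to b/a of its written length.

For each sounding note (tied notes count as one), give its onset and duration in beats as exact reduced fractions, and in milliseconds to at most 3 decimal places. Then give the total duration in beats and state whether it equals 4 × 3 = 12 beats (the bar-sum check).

1) 0.0ms=0b +750.0ms=3/2b
2) 750.0ms=3/2b +750.0ms=3/2b
3) 1500.0ms=3b +300.0ms=3/5b
4) 1800.0ms=18/5b +300.0ms=3/5b
5) 2100.0ms=21/5b +300.0ms=3/5b
6) 2400.0ms=24/5b +600.0ms=6/5b
7) 3000.0ms=6b +500.0ms=1b
8) 3500.0ms=7b +500.0ms=1b
9) 4000.0ms=8b +500.0ms=1b
10) 4500.0ms=9b +750.0ms=3/2b
11) 5250.0ms=21/2b +750.0ms=3/2b
Σ=12b of 12 (120bpm 3/8) — PASS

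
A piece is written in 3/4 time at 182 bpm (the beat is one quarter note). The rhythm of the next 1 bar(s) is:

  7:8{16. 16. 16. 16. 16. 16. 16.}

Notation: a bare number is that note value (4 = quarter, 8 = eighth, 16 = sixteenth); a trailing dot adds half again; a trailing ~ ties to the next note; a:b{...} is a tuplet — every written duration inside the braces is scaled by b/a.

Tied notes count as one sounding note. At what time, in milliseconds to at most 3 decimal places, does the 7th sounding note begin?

1. 0.0ms @ 0 + 141.287ms (3/7)
2. 141.287ms @ 3/7 + 141.287ms (3/7)
3. 282.575ms @ 6/7 + 141.287ms (3/7)
4. 423.862ms @ 9/7 + 141.287ms (3/7)
5. 565.149ms @ 12/7 + 141.287ms (3/7)
6. 706.436ms @ 15/7 + 141.287ms (3/7)
7. 847.724ms @ 18/7 + 141.287ms (3/7)

note 7 onset = 18/7b = 847.724ms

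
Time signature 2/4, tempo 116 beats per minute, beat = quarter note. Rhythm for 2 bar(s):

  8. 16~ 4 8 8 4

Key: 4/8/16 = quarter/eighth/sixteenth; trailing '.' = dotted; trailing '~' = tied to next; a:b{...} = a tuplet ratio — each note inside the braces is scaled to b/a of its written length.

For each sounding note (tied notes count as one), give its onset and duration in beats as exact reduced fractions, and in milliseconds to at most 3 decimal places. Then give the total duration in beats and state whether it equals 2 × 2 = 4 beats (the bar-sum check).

1) 0.0ms=0b +387.931ms=3/4b
2) 387.931ms=3/4b +646.552ms=5/4b
3) 1034.483ms=2b +258.621ms=1/2b
4) 1293.103ms=5/2b +258.621ms=1/2b
5) 1551.724ms=3b +517.241ms=1b
Σ=4b of 4 (116bpm 2/4) — PASS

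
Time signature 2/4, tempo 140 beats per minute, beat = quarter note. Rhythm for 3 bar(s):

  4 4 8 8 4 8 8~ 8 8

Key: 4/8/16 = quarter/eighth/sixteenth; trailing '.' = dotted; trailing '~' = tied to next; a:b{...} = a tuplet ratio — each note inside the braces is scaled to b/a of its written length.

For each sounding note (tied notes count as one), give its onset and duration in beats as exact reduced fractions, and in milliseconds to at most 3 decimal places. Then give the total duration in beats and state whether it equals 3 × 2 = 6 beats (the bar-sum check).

1) 0.0ms=0b +428.571ms=1b
2) 428.571ms=1b +428.571ms=1b
3) 857.143ms=2b +214.286ms=1/2b
4) 1071.429ms=5/2b +214.286ms=1/2b
5) 1285.714ms=3b +428.571ms=1b
6) 1714.286ms=4b +214.286ms=1/2b
7) 1928.571ms=9/2b +428.571ms=1b
8) 2357.143ms=11/2b +214.286ms=1/2b
Σ=6b of 6 (140bpm 2/4) — PASS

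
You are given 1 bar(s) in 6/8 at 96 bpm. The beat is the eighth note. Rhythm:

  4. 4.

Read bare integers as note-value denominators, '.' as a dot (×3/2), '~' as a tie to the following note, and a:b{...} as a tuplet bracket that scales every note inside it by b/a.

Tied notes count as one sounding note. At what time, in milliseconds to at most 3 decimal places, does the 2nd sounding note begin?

1. 0.0ms @ 0 + 1875.0ms (3)
2. 1875.0ms @ 3 + 1875.0ms (3)

note 2 onset = 3b = 1875.0ms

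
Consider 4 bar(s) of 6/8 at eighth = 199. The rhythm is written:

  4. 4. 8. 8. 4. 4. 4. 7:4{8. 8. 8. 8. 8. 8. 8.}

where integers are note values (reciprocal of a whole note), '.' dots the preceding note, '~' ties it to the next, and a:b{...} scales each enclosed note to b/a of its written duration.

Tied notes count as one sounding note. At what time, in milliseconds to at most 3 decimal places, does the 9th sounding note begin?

1. 0.0ms @ 0 + 904.523ms (3)
2. 904.523ms @ 3 + 904.523ms (3)
3. 1809.045ms @ 6 + 452.261ms (3/2)
4. 2261.307ms @ 15/2 + 452.261ms (3/2)
5. 2713.568ms @ 9 + 904.523ms (3)
6. 3618.09ms @ 12 + 904.523ms (3)
7. 4522.613ms @ 15 + 904.523ms (3)
8. 5427.136ms @ 18 + 258.435ms (6/7)
9. 5685.571ms @ 132/7 + 258.435ms (6/7)
10. 5944.006ms @ 138/7 + 258.435ms (6/7)
11. 6202.441ms @ 144/7 + 258.435ms (6/7)
12. 6460.876ms @ 150/7 + 258.435ms (6/7)
13. 6719.311ms @ 156/7 + 258.435ms (6/7)
14. 6977.746ms @ 162/7 + 258.435ms (6/7)

note 9 onset = 132/7b = 5685.571ms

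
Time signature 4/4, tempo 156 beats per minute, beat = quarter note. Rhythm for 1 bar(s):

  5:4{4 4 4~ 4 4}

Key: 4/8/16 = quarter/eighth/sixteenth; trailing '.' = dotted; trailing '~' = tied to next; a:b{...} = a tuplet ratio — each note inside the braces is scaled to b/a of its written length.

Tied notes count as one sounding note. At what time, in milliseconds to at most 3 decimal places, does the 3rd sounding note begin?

note 3 onset = 8/5b = 615.385ms

1. 0.0ms @ 0 + 307.692ms (4/5)
2. 307.692ms @ 4/5 + 307.692ms (4/5)
3. 615.385ms @ 8/5 + 615.385ms (8/5)
4. 1230.769ms @ 16/5 + 307.692ms (4/5)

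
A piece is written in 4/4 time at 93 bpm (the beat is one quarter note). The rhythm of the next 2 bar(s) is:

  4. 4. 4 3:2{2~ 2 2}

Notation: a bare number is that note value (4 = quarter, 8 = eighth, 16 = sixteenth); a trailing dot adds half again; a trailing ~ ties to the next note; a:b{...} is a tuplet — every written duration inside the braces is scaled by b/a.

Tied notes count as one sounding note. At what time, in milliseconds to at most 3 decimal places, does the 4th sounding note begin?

1. 0.0ms @ 0 + 967.742ms (3/2)
2. 967.742ms @ 3/2 + 967.742ms (3/2)
3. 1935.484ms @ 3 + 645.161ms (1)
4. 2580.645ms @ 4 + 1720.43ms (8/3)
5. 4301.075ms @ 20/3 + 860.215ms (4/3)

note 4 onset = 4b = 2580.645ms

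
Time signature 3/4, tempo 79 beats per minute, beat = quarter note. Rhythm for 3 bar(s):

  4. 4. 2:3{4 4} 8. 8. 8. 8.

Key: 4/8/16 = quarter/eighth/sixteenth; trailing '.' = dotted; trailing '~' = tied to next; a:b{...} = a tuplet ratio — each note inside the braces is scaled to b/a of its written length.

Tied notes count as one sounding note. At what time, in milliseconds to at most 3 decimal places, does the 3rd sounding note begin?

note 3 onset = 3b = 2278.481ms

1. 0.0ms @ 0 + 1139.241ms (3/2)
2. 1139.241ms @ 3/2 + 1139.241ms (3/2)
3. 2278.481ms @ 3 + 1139.241ms (3/2)
4. 3417.722ms @ 9/2 + 1139.241ms (3/2)
5. 4556.962ms @ 6 + 569.62ms (3/4)
6. 5126.582ms @ 27/4 + 569.62ms (3/4)
7. 5696.203ms @ 15/2 + 569.62ms (3/4)
8. 6265.823ms @ 33/4 + 569.62ms (3/4)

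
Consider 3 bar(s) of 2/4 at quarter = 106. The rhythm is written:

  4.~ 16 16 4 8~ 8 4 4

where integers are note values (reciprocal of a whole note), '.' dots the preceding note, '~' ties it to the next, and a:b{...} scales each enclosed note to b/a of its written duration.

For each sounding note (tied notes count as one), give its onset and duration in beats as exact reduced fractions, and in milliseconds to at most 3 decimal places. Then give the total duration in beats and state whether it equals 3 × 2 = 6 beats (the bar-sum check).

1) 0.0ms=0b +990.566ms=7/4b
2) 990.566ms=7/4b +141.509ms=1/4b
3) 1132.075ms=2b +566.038ms=1b
4) 1698.113ms=3b +566.038ms=1b
5) 2264.151ms=4b +566.038ms=1b
6) 2830.189ms=5b +566.038ms=1b
Σ=6b of 6 (106bpm 2/4) — PASS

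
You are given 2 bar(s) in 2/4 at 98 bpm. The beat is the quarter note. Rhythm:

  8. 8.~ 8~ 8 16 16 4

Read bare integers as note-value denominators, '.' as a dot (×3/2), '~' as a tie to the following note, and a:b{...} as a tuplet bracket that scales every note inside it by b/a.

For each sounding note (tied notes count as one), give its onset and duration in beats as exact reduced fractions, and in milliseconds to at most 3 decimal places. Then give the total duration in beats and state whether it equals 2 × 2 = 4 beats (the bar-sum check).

1) 0.0ms=0b +459.184ms=3/4b
2) 459.184ms=3/4b +1071.429ms=7/4b
3) 1530.612ms=5/2b +153.061ms=1/4b
4) 1683.673ms=11/4b +153.061ms=1/4b
5) 1836.735ms=3b +612.245ms=1b
Σ=4b of 4 (98bpm 2/4) — PASS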